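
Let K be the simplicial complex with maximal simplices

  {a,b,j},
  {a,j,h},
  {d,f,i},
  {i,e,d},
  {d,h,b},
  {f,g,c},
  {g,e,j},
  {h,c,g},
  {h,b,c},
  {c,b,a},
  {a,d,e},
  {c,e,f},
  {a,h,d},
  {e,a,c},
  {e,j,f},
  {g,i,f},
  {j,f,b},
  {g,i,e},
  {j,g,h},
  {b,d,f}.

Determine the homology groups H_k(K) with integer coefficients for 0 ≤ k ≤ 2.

H_0 = Z,  H_1 = Z ⊕ Z/2Z,  H_2 = 0.

Fix the vertex order a < b < c < d < e < f < g < h < i < j and write every simplex with vertices in increasing order. Then dim K = 2 and the simplices of K are:

  0-simplices (10): a, b, c, d, e, f, g, h, i, j
  1-simplices (30): ab, ac, ad, ae, ah, aj, bc, bd, bf, bh, bj, ce, cf, cg, ch, de, df, dh, di, ef, eg, ei, ej, fg, fi, fj, gh, gi, gj, hj
  2-simplices (20): abc, abj, ace, ade, adh, ahj, bch, bdf, bdh, bfj, cef, cfg, cgh, dei, dfi, efj, egi, egj, fgi, ghj

so the chain groups are C_0 ≅ Z^10, C_1 ≅ Z^30, C_2 ≅ Z^20.

∂_1: C_1 → C_0 sends each edge [p,q] (with p < q) to q − p. For instance
  ∂gi = i − g.
As a 10×30 matrix over Z this has rank 9, with invariant factors (1,1,1,1,1,1,1,1,1).

The boundary map ∂_2: C_2 → C_1 acts by ∂[p,q,r] = [q,r] − [p,r] + [p,q]. For instance
  ∂egj = gj − ej + eg,
  ∂ahj = hj − aj + ah.
The resulting 30×20 matrix has rank 20, and its Smith normal form has invariant factors (1,1,1,1,1,1,1,1,1,1,1,1,1,1,1,1,1,1,1,2).

Now H_k = ker ∂_k / im ∂_{k+1}, so:

  H_0: rank C_0 − rank ∂_1 = 10 − 9 = 1, and the invariant factors of ∂_1 are all 1, so H_0 = Z.
  H_1: rank ker ∂_1 − rank ∂_2 = (30 − 9) − 20 = 1, and ∂_2 has invariant factor 2 > 1, so H_1 = Z ⊕ Z/2Z.
  H_2: rank ker ∂_2 − rank ∂_3 = (20 − 20) − 0 = 0, and there is no ∂_3, so H_2 = 0.

(K is a triangulation of the Klein bottle.)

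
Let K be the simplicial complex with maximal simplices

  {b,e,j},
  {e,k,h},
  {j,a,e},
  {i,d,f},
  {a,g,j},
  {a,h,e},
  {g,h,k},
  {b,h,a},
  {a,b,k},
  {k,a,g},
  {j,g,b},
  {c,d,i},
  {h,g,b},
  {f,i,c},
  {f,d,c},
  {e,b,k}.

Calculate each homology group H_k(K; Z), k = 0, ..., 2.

Fix the vertex order a < b < c < d < e < f < g < h < i < j < k and write every simplex with vertices in increasing order. Then dim K = 2 and the simplices of K are:

  0-simplices (11): a, b, c, d, e, f, g, h, i, j, k
  1-simplices (24): ab, ae, ag, ah, aj, ak, be, bg, bh, bj, bk, cd, cf, ci, df, di, eh, ej, ek, fi, gh, gj, gk, hk
  2-simplices (16): abh, abk, aeh, aej, agj, agk, bej, bek, bgh, bgj, cdf, cdi, cfi, dfi, ehk, ghk

giving chain groups C_0 ≅ Z^11, C_1 ≅ Z^24, C_2 ≅ Z^16.

∂_1: C_1 → C_0 is given by ∂[p,q] = [q] − [p].
The resulting 11×24 matrix has rank 9, and its Smith normal form has invariant factors (1,1,1,1,1,1,1,1,1).

∂_2: C_2 → C_1 maps a triangle to the signed sum of its edges. For instance
  ∂bej = ej − bj + be,
  ∂ehk = hk − ek + eh.
The 24×16 boundary matrix has rank 15 and Smith normal form diag(1,1,1,1,1,1,1,1,1,1,1,1,1,1,2).

Reading off H_k = ker ∂_k / im ∂_{k+1}:

  H_0: rank C_0 − rank ∂_1 = 11 − 9 = 2, and the invariant factors of ∂_1 are all 1, so H_0 ≅ Z^2.
  H_1: rank ker ∂_1 − rank ∂_2 = (24 − 9) − 15 = 0, and ∂_2 has invariant factor 2 > 1, so H_1 ≅ Z/2.
  H_2: rank ker ∂_2 − rank ∂_3 = (16 − 15) − 0 = 1, and there is no ∂_3, so H_2 ≅ Z.

H_0 = Z^2,  H_1 = Z/2,  H_2 = Z.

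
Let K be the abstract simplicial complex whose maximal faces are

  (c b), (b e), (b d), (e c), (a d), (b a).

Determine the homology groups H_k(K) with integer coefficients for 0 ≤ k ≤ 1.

Take the total order a < b < c < d < e on the vertex set. Then K (dimension 1) consists of the simplices:

  0-simplices (5): a, b, c, d, e
  1-simplices (6): ab, ad, bc, bd, be, ce

giving chain groups C_0 ≅ Z^5, C_1 ≅ Z^6.

Boundary ∂_1: C_1 → C_0 maps an edge to its endpoints' difference, ∂[p,q] = q − p.
This gives a 5×6 integer matrix of rank 4; reducing to Smith normal form yields diagonal entries (1,1,1,1).

From H_k ≅ ker(∂_k) / im(∂_{k+1}) we obtain:

  H_0: rank C_0 − rank ∂_1 = 5 − 4 = 1, and the invariant factors of ∂_1 are all 1, so H_0 ≅ Z.
  H_1: rank ker ∂_1 − rank ∂_2 = (6 − 4) − 0 = 2, and there is no ∂_2, so H_1 ≅ Z^2.

As a check, the Euler characteristic is 5 − 6 = -1, which agrees with 1 − 2 = -1.

H_0 = Z,  H_1 = Z^2.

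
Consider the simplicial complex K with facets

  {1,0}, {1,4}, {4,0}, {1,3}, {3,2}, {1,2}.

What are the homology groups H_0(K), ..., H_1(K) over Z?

H_0 ≅ Z,  H_1 ≅ Z^2.

K has 5 vertices, 6 edges.
rank ∂_0 = 0, rank ∂_1 = 4 ⇒ b_0 = 5 − 0 − 4 = 1; all invariant factors of ∂_1 are 1 so no torsion. So H_0 ≅ Z.
rank ∂_1 = 4, rank ∂_2 = 0 ⇒ b_1 = 6 − 4 − 0 = 2. So H_1 ≅ Z^2.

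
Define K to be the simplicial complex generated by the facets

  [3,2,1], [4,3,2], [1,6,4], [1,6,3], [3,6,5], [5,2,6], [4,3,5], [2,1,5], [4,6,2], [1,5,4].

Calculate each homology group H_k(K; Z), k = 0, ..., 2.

K has 6 vertices, 15 edges, 10 triangles.
rank ∂_0 = 0, rank ∂_1 = 5 ⇒ b_0 = 6 − 0 − 5 = 1; all invariant factors of ∂_1 are 1 so no torsion. So H_0 = Z.
rank ∂_1 = 5, rank ∂_2 = 10 ⇒ b_1 = 15 − 5 − 10 = 0; ∂_2 has invariant factor(s) [2] giving torsion. So H_1 = Z/2.
rank ∂_2 = 10, rank ∂_3 = 0 ⇒ b_2 = 10 − 10 − 0 = 0. So H_2 = 0.

H_0 = Z,  H_1 = Z/2,  H_2 = 0.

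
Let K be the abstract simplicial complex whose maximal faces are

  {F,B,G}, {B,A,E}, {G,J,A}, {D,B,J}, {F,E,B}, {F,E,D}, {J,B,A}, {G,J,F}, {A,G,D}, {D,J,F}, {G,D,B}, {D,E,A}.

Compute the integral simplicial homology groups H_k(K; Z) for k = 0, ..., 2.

K has 7 vertices, 18 edges, 12 triangles.
rank ∂_0 = 0, rank ∂_1 = 6 ⇒ b_0 = 7 − 0 − 6 = 1; all invariant factors of ∂_1 are 1 so no torsion. So H_0 ≅ Z.
rank ∂_1 = 6, rank ∂_2 = 12 ⇒ b_1 = 18 − 6 − 12 = 0; ∂_2 has invariant factor(s) [2] giving torsion. So H_1 ≅ Z/2.
rank ∂_2 = 12, rank ∂_3 = 0 ⇒ b_2 = 12 − 12 − 0 = 0. So H_2 ≅ 0.

H_0 ≅ Z,  H_1 ≅ Z/2,  H_2 = 0.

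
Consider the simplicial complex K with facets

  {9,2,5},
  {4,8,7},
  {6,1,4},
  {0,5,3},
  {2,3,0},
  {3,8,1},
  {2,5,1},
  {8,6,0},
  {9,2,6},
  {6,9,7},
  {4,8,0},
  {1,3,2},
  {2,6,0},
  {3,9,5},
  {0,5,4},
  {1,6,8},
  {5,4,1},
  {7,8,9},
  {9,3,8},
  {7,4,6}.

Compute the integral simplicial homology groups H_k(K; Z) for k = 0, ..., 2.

Fix the vertex order 0 < 1 < 2 < 3 < 4 < 5 < 6 < 7 < 8 < 9 and write every simplex with vertices in increasing order. Then dim K = 2 and the simplices of K are:

  0-simplices (10): [0], [1], [2], [3], [4], [5], [6], [7], [8], [9]
  1-simplices (30): (30 of them)
  2-simplices (20): (20 of them)

giving chain groups C_0 ≅ Z^10, C_1 ≅ Z^30, C_2 ≅ Z^20.

The boundary map ∂_1: C_1 → C_0 sends each edge [p,q] (with p < q) to q − p. For instance
  ∂[2,6] = [6] − [2].
As a 10×30 matrix over Z this has rank 9, with invariant factors (1,1,1,1,1,1,1,1,1).

The boundary map ∂_2: C_2 → C_1 sends each 2-simplex [p,q,r] to [q,r] − [p,r] + [p,q]. For instance
  ∂[0,3,5] = [3,5] − [0,5] + [0,3],
  ∂[3,5,9] = [5,9] − [3,9] + [3,5].
This gives a 30×20 integer matrix of rank 20; reducing to Smith normal form yields diagonal entries (1,1,1,1,1,1,1,1,1,1,1,1,1,1,1,1,1,1,1,2).

From H_k ≅ ker(∂_k) / im(∂_{k+1}) we obtain:

  H_0: rank C_0 − rank ∂_1 = 10 − 9 = 1, and the invariant factors of ∂_1 are all 1, so H_0 ≅ Z.
  H_1: rank ker ∂_1 − rank ∂_2 = (30 − 9) − 20 = 1, and ∂_2 has invariant factor 2 > 1, so H_1 ≅ Z ⊕ Z/2.
  H_2: rank ker ∂_2 − rank ∂_3 = (20 − 20) − 0 = 0, and there is no ∂_3, so H_2 ≅ 0.

H_0 = Z,  H_1 = Z ⊕ Z/2,  H_2 = 0.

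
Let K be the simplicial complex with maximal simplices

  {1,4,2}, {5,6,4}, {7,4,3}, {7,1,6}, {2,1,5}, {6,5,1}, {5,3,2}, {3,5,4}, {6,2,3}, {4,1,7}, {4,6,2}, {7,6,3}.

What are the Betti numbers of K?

b_0 = 1, b_1 = 0, b_2 = 0.

K has 7 vertices, 18 edges, 12 triangles.
rank ∂_0 = 0, rank ∂_1 = 6 ⇒ b_0 = 7 − 0 − 6 = 1; all invariant factors of ∂_1 are 1 so no torsion. So H_0 ≅ Z.
rank ∂_1 = 6, rank ∂_2 = 12 ⇒ b_1 = 18 − 6 − 12 = 0; ∂_2 has invariant factor(s) [2] giving torsion. So H_1 ≅ Z/2Z.
rank ∂_2 = 12, rank ∂_3 = 0 ⇒ b_2 = 12 − 12 − 0 = 0. So H_2 ≅ 0.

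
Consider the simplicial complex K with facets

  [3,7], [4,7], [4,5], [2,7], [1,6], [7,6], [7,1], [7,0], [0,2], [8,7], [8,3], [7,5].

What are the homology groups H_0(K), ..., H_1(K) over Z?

We work with the vertex ordering 0 < 1 < 2 < 3 < 4 < 5 < 6 < 7 < 8. The simplices of K, each written with vertices in increasing order, are:

  0-simplices (9): [0], [1], [2], [3], [4], [5], [6], [7], [8]
  1-simplices (12): [0,2], [0,7], [1,6], [1,7], [2,7], [3,7], [3,8], [4,5], [4,7], [5,7], [6,7], [7,8]

giving chain groups C_0 ≅ Z^9, C_1 ≅ Z^12.

The boundary map ∂_1: C_1 → C_0 maps an edge to its endpoints' difference, ∂[p,q] = q − p. For instance
  ∂[6,7] = [7] − [6].
As a 9×12 matrix over Z this has rank 8, with invariant factors (1,1,1,1,1,1,1,1).

Computing H_k = (kernel of ∂_k) / (image of ∂_{k+1}):

  H_0: rank C_0 − rank ∂_1 = 9 − 8 = 1, and the invariant factors of ∂_1 are all 1, so H_0 ≅ Z.
  H_1: rank ker ∂_1 − rank ∂_2 = (12 − 8) − 0 = 4, and there is no ∂_2, so H_1 ≅ Z^4.

As a check, the Euler characteristic is 9 − 12 = -3, which agrees with 1 − 4 = -3.
(K is a triangulation of a wedge of 4 circles.)

H_0 ≅ Z,  H_1 ≅ Z^4.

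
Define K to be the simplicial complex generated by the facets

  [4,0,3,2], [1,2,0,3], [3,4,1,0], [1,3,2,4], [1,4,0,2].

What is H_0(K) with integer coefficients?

We work with the vertex ordering 0 < 1 < 2 < 3 < 4. The simplices of K, each written with vertices in increasing order, are:

  0-simplices (5): [0], [1], [2], [3], [4]
  1-simplices (10): [0,1], [0,2], [0,3], [0,4], [1,2], [1,3], [1,4], [2,3], [2,4], [3,4]
  2-simplices (10): [0,1,2], [0,1,3], [0,1,4], [0,2,3], [0,2,4], [0,3,4], [1,2,3], [1,2,4], [1,3,4], [2,3,4]
  3-simplices (5): [0,1,2,3], [0,1,2,4], [0,1,3,4], [0,2,3,4], [1,2,3,4]

giving chain groups C_0 ≅ Z^5, C_1 ≅ Z^10, C_2 ≅ Z^10, C_3 ≅ Z^5.

∂_1: C_1 → C_0 is given by ∂[p,q] = [q] − [p].
The 5×10 boundary matrix has rank 4 and Smith normal form diag(1,1,1,1).

The boundary map ∂_2: C_2 → C_1 maps a triangle to the signed sum of its edges. For instance
  ∂[1,3,4] = [3,4] − [1,4] + [1,3],
  ∂[1,2,3] = [2,3] − [1,3] + [1,2].
As a 10×10 matrix over Z this has rank 6, with invariant factors (1,1,1,1,1,1).

∂_3: C_3 → C_2 sends each 3-simplex σ to the alternating sum Σ_i (−1)^i (σ with its i-th vertex removed). For instance
  ∂[0,1,2,4] = [1,2,4] − [0,2,4] + [0,1,4] − [0,1,2],
  ∂[1,2,3,4] = [2,3,4] − [1,3,4] + [1,2,4] − [1,2,3].
The 10×5 boundary matrix has rank 4 and Smith normal form diag(1,1,1,1).

From H_k ≅ ker(∂_k) / im(∂_{k+1}) we obtain:

  H_0: rank C_0 − rank ∂_1 = 5 − 4 = 1, and the invariant factors of ∂_1 are all 1, so H_0 ≅ Z.

H_0 ≅ Z.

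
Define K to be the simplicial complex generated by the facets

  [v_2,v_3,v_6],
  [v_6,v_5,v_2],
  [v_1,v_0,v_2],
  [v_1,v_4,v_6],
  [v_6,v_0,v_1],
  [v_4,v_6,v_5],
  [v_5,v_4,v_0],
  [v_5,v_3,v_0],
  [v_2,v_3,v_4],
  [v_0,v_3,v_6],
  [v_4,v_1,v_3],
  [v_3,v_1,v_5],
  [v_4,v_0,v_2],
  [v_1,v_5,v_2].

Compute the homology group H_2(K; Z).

Fix the vertex order v_0 < v_1 < v_2 < v_3 < v_4 < v_5 < v_6 and write every simplex with vertices in increasing order. Then dim K = 2 and the simplices of K are:

  0-simplices (7): [v_0], [v_1], [v_2], [v_3], [v_4], [v_5], [v_6]
  1-simplices (21): (21 of them)
  2-simplices (14): (14 of them)

giving chain groups C_0 ≅ Z^7, C_1 ≅ Z^21, C_2 ≅ Z^14.

Boundary ∂_1: C_1 → C_0 sends each edge [p,q] (with p < q) to q − p. For instance
  ∂[v_2,v_3] = [v_3] − [v_2].
The 7×21 boundary matrix has rank 6 and Smith normal form diag(1,1,1,1,1,1).

The boundary map ∂_2: C_2 → C_1 sends each 2-simplex [p,q,r] to [q,r] − [p,r] + [p,q]. For instance
  ∂[v_0,v_3,v_6] = [v_3,v_6] − [v_0,v_6] + [v_0,v_3],
  ∂[v_2,v_3,v_4] = [v_3,v_4] − [v_2,v_4] + [v_2,v_3].
The 21×14 boundary matrix has rank 13 and Smith normal form diag(1,1,1,1,1,1,1,1,1,1,1,1,1).

Computing H_k = (kernel of ∂_k) / (image of ∂_{k+1}):

  H_2: rank ker ∂_2 − rank ∂_3 = (14 − 13) − 0 = 1, and there is no ∂_3, so H_2 = Z.

H_2 ≅ Z.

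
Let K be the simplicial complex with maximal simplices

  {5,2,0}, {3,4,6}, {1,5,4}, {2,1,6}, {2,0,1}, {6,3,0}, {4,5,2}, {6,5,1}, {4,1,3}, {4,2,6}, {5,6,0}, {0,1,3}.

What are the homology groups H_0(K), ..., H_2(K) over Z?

H_0 = Z,  H_1 = Z_2,  H_2 = 0.

Take the total order 0 < 1 < 2 < 3 < 4 < 5 < 6 on the vertex set. Then K (dimension 2) consists of the simplices:

  0-simplices (7): [0], [1], [2], [3], [4], [5], [6]
  1-simplices (18): [0,1], [0,2], [0,3], [0,5], [0,6], [1,2], [1,3], [1,4], [1,5], [1,6], [2,4], [2,5], [2,6], [3,4], [3,6], [4,5], [4,6], [5,6]
  2-simplices (12): [0,1,2], [0,1,3], [0,2,5], [0,3,6], [0,5,6], [1,2,6], [1,3,4], [1,4,5], [1,5,6], [2,4,5], [2,4,6], [3,4,6]

giving chain groups C_0 ≅ Z^7, C_1 ≅ Z^18, C_2 ≅ Z^12.

Boundary ∂_1: C_1 → C_0 is given by ∂[p,q] = [q] − [p]. For instance
  ∂[1,3] = [3] − [1].
This gives a 7×18 integer matrix of rank 6; reducing to Smith normal form yields diagonal entries (1,1,1,1,1,1).

The boundary map ∂_2: C_2 → C_1 sends each 2-simplex [p,q,r] to [q,r] − [p,r] + [p,q]. For instance
  ∂[0,5,6] = [5,6] − [0,6] + [0,5],
  ∂[0,3,6] = [3,6] − [0,6] + [0,3].
The resulting 18×12 matrix has rank 12, and its Smith normal form has invariant factors (1,1,1,1,1,1,1,1,1,1,1,2).

From H_k ≅ ker(∂_k) / im(∂_{k+1}) we obtain:

  H_0: rank C_0 − rank ∂_1 = 7 − 6 = 1, and the invariant factors of ∂_1 are all 1, so H_0 ≅ Z.
  H_1: rank ker ∂_1 − rank ∂_2 = (18 − 6) − 12 = 0, and ∂_2 has invariant factor 2 > 1, so H_1 ≅ Z_2.
  H_2: rank ker ∂_2 − rank ∂_3 = (12 − 12) − 0 = 0, and there is no ∂_3, so H_2 ≅ 0.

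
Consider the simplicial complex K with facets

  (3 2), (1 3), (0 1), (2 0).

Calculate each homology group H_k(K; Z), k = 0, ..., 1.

H_0 = Z,  H_1 = Z.

K has 4 vertices, 4 edges.
rank ∂_0 = 0, rank ∂_1 = 3 ⇒ b_0 = 4 − 0 − 3 = 1; all invariant factors of ∂_1 are 1 so no torsion. So H_0 ≅ Z.
rank ∂_1 = 3, rank ∂_2 = 0 ⇒ b_1 = 4 − 3 − 0 = 1. So H_1 ≅ Z.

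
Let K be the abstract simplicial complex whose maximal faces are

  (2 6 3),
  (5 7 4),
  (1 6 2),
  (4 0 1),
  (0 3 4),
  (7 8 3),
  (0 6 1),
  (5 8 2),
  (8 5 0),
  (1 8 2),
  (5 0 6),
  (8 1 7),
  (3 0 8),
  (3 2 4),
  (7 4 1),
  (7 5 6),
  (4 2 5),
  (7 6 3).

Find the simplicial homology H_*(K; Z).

We work with the vertex ordering 0 < 1 < 2 < 3 < 4 < 5 < 6 < 7 < 8. The simplices of K, each written with vertices in increasing order, are:

  0-simplices (9): [0], [1], [2], [3], [4], [5], [6], [7], [8]
  1-simplices (27): (27 of them)
  2-simplices (18): [0,1,4], [0,1,6], [0,3,4], [0,3,8], [0,5,6], [0,5,8], [1,2,6], [1,2,8], [1,4,7], [1,7,8], [2,3,4], [2,3,6], [2,4,5], [2,5,8], [3,6,7], [3,7,8], [4,5,7], [5,6,7]

so the chain groups are C_0 ≅ Z^9, C_1 ≅ Z^27, C_2 ≅ Z^18.

Boundary ∂_1: C_1 → C_0 maps an edge to its endpoints' difference, ∂[p,q] = q − p. For instance
  ∂[3,4] = [4] − [3].
As a 9×27 matrix over Z this has rank 8, with invariant factors (1,1,1,1,1,1,1,1).

∂_2: C_2 → C_1 acts by ∂[p,q,r] = [q,r] − [p,r] + [p,q]. For instance
  ∂[3,6,7] = [6,7] − [3,7] + [3,6],
  ∂[0,3,8] = [3,8] − [0,8] + [0,3].
The 27×18 boundary matrix has rank 17 and Smith normal form diag(1,1,1,1,1,1,1,1,1,1,1,1,1,1,1,1,1).

Reading off H_k = ker ∂_k / im ∂_{k+1}:

  H_0: rank C_0 − rank ∂_1 = 9 − 8 = 1, and the invariant factors of ∂_1 are all 1, so H_0 = Z.
  H_1: rank ker ∂_1 − rank ∂_2 = (27 − 8) − 17 = 2, and the invariant factors of ∂_2 are all 1, so H_1 = Z^2.
  H_2: rank ker ∂_2 − rank ∂_3 = (18 − 17) − 0 = 1, and there is no ∂_3, so H_2 = Z.

As a check, the Euler characteristic is 9 − 27 + 18 = 0, which agrees with 1 − 2 + 1 = 0.

H_0 ≅ Z,  H_1 ≅ Z^2,  H_2 ≅ Z.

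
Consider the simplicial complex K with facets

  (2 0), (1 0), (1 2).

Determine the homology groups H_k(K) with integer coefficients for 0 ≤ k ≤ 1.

Fix the vertex order 0 < 1 < 2 and write every simplex with vertices in increasing order. Then dim K = 1 and the simplices of K are:

  0-simplices (3): [0], [1], [2]
  1-simplices (3): [0,1], [0,2], [1,2]

Hence C_0 ≅ Z^3, C_1 ≅ Z^3.

Boundary ∂_1: C_1 → C_0 is given by ∂[p,q] = [q] − [p].
As a 3×3 matrix over Z this has rank 2, with invariant factors (1,1).

From H_k ≅ ker(∂_k) / im(∂_{k+1}) we obtain:

  H_0: rank C_0 − rank ∂_1 = 3 − 2 = 1, and the invariant factors of ∂_1 are all 1, so H_0 = Z.
  H_1: rank ker ∂_1 − rank ∂_2 = (3 − 2) − 0 = 1, and there is no ∂_2, so H_1 = Z.

(K is a triangulation of the circle S^1.)

H_0 = Z,  H_1 = Z.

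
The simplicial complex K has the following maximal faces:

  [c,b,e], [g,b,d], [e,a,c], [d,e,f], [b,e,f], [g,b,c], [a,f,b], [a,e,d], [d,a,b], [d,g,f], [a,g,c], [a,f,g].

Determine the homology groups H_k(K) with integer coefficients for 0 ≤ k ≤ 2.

H_0 = Z,  H_1 = Z_2,  H_2 = 0.

Take the total order a < b < c < d < e < f < g on the vertex set. Then K (dimension 2) consists of the simplices:

  0-simplices (7): a, b, c, d, e, f, g
  1-simplices (18): ab, ac, ad, ae, af, ag, bc, bd, be, bf, bg, ce, cg, de, df, dg, ef, fg
  2-simplices (12): abd, abf, ace, acg, ade, afg, bce, bcg, bdg, bef, def, dfg

so the chain groups are C_0 ≅ Z^7, C_1 ≅ Z^18, C_2 ≅ Z^12.

The boundary map ∂_1: C_1 → C_0 sends each edge [p,q] (with p < q) to q − p. For instance
  ∂bg = g − b.
This gives a 7×18 integer matrix of rank 6; reducing to Smith normal form yields diagonal entries (1,1,1,1,1,1).

∂_2: C_2 → C_1 sends each 2-simplex [p,q,r] to [q,r] − [p,r] + [p,q]. For instance
  ∂ace = ce − ae + ac,
  ∂ade = de − ae + ad.
The 18×12 boundary matrix has rank 12 and Smith normal form diag(1,1,1,1,1,1,1,1,1,1,1,2).

Now H_k = ker ∂_k / im ∂_{k+1}, so:

  H_0: rank C_0 − rank ∂_1 = 7 − 6 = 1, and the invariant factors of ∂_1 are all 1, so H_0 ≅ Z.
  H_1: rank ker ∂_1 − rank ∂_2 = (18 − 6) − 12 = 0, and ∂_2 has invariant factor 2 > 1, so H_1 ≅ Z_2.
  H_2: rank ker ∂_2 − rank ∂_3 = (12 − 12) − 0 = 0, and there is no ∂_3, so H_2 ≅ 0.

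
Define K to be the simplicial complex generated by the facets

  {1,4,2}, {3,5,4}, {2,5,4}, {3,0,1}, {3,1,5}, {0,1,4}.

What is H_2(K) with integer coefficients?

H_2 ≅ 0.

K has 6 vertices, 12 edges, 6 triangles.
rank ∂_2 = 6, rank ∂_3 = 0 ⇒ b_2 = 6 − 6 − 0 = 0. So H_2 ≅ 0.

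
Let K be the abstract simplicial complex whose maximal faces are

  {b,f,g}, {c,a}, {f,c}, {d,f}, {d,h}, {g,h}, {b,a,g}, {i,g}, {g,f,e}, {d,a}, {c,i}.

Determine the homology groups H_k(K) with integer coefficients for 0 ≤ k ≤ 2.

H_0 = Z,  H_1 = Z^4,  H_2 = 0.

We work with the vertex ordering a < b < c < d < e < f < g < h < i. The simplices of K, each written with vertices in increasing order, are:

  0-simplices (9): a, b, c, d, e, f, g, h, i
  1-simplices (15): ab, ac, ad, ag, bf, bg, cf, ci, df, dh, ef, eg, fg, gh, gi
  2-simplices (3): abg, bfg, efg

Hence C_0 ≅ Z^9, C_1 ≅ Z^15, C_2 ≅ Z^3.

Boundary ∂_1: C_1 → C_0 is given by ∂[p,q] = [q] − [p].
As a 9×15 matrix over Z this has rank 8, with invariant factors (1,1,1,1,1,1,1,1).

Boundary ∂_2: C_2 → C_1 maps a triangle to the signed sum of its edges. For instance
  ∂abg = bg − ag + ab,
  ∂efg = fg − eg + ef.
As a 15×3 matrix over Z this has rank 3, with invariant factors (1,1,1).

From H_k ≅ ker(∂_k) / im(∂_{k+1}) we obtain:

  H_0: rank C_0 − rank ∂_1 = 9 − 8 = 1, and the invariant factors of ∂_1 are all 1, so H_0 = Z.
  H_1: rank ker ∂_1 − rank ∂_2 = (15 − 8) − 3 = 4, and the invariant factors of ∂_2 are all 1, so H_1 = Z^4.
  H_2: rank ker ∂_2 − rank ∂_3 = (3 − 3) − 0 = 0, and there is no ∂_3, so H_2 = 0.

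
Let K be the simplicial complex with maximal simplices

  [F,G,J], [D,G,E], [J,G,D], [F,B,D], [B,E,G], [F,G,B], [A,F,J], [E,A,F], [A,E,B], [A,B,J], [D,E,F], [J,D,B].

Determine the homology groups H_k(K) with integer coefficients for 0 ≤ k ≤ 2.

H_0 = Z,  H_1 = Z_2,  H_2 = 0.

Fix the vertex order A < B < D < E < F < G < J and write every simplex with vertices in increasing order. Then dim K = 2 and the simplices of K are:

  0-simplices (7): A, B, D, E, F, G, J
  1-simplices (18): AB, AE, AF, AJ, BD, BE, BF, BG, BJ, DE, DF, DG, DJ, EF, EG, FG, FJ, GJ
  2-simplices (12): ABE, ABJ, AEF, AFJ, BDF, BDJ, BEG, BFG, DEF, DEG, DGJ, FGJ

giving chain groups C_0 ≅ Z^7, C_1 ≅ Z^18, C_2 ≅ Z^12.

The boundary map ∂_1: C_1 → C_0 maps an edge to its endpoints' difference, ∂[p,q] = q − p.
This gives a 7×18 integer matrix of rank 6; reducing to Smith normal form yields diagonal entries (1,1,1,1,1,1).

∂_2: C_2 → C_1 sends each 2-simplex [p,q,r] to [q,r] − [p,r] + [p,q]. For instance
  ∂FGJ = GJ − FJ + FG,
  ∂AFJ = FJ − AJ + AF.
The 18×12 boundary matrix has rank 12 and Smith normal form diag(1,1,1,1,1,1,1,1,1,1,1,2).

From H_k ≅ ker(∂_k) / im(∂_{k+1}) we obtain:

  H_0: rank C_0 − rank ∂_1 = 7 − 6 = 1, and the invariant factors of ∂_1 are all 1, so H_0 ≅ Z.
  H_1: rank ker ∂_1 − rank ∂_2 = (18 − 6) − 12 = 0, and ∂_2 has invariant factor 2 > 1, so H_1 ≅ Z_2.
  H_2: rank ker ∂_2 − rank ∂_3 = (12 − 12) − 0 = 0, and there is no ∂_3, so H_2 ≅ 0.

As a check, the Euler characteristic is 7 − 18 + 12 = 1, which agrees with 1 − 0 + 0 = 1.
(K is a triangulation of the real projective plane RP^2.)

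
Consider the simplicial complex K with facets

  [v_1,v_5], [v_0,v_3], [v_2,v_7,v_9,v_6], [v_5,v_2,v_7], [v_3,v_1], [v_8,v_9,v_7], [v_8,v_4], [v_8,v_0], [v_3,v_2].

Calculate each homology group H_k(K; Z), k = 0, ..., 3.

H_0 = Z,  H_1 = Z^2,  H_2 = 0,  H_3 = 0.

Take the total order v_0 < v_1 < v_2 < v_3 < v_4 < v_5 < v_6 < v_7 < v_8 < v_9 on the vertex set. Then K (dimension 3) consists of the simplices:

  0-simplices (10): [v_0], [v_1], [v_2], [v_3], [v_4], [v_5], [v_6], [v_7], [v_8], [v_9]
  1-simplices (16): (16 of them)
  2-simplices (6): [v_2,v_5,v_7], [v_2,v_6,v_7], [v_2,v_6,v_9], [v_2,v_7,v_9], [v_6,v_7,v_9], [v_7,v_8,v_9]
  3-simplices (1): [v_2,v_6,v_7,v_9]

Hence C_0 ≅ Z^10, C_1 ≅ Z^16, C_2 ≅ Z^6, C_3 ≅ Z^1.

Boundary ∂_1: C_1 → C_0 sends each edge [p,q] (with p < q) to q − p.
As a 10×16 matrix over Z this has rank 9, with invariant factors (1,1,1,1,1,1,1,1,1).

Boundary ∂_2: C_2 → C_1 sends each 2-simplex [p,q,r] to [q,r] − [p,r] + [p,q]. For instance
  ∂[v_6,v_7,v_9] = [v_7,v_9] − [v_6,v_9] + [v_6,v_7],
  ∂[v_7,v_8,v_9] = [v_8,v_9] − [v_7,v_9] + [v_7,v_8].
As a 16×6 matrix over Z this has rank 5, with invariant factors (1,1,1,1,1).

The boundary map ∂_3: C_3 → C_2 sends each 3-simplex σ to the alternating sum Σ_i (−1)^i (σ with its i-th vertex removed). For instance
  ∂[v_2,v_6,v_7,v_9] = [v_6,v_7,v_9] − [v_2,v_7,v_9] + [v_2,v_6,v_9] − [v_2,v_6,v_7].
This gives a 6×1 integer matrix of rank 1; reducing to Smith normal form yields diagonal entries (1).

Computing H_k = (kernel of ∂_k) / (image of ∂_{k+1}):

  H_0: rank C_0 − rank ∂_1 = 10 − 9 = 1, and the invariant factors of ∂_1 are all 1, so H_0 = Z.
  H_1: rank ker ∂_1 − rank ∂_2 = (16 − 9) − 5 = 2, and the invariant factors of ∂_2 are all 1, so H_1 = Z^2.
  H_2: rank ker ∂_2 − rank ∂_3 = (6 − 5) − 1 = 0, and the invariant factors of ∂_3 are all 1, so H_2 = 0.
  H_3: rank ker ∂_3 − rank ∂_4 = (1 − 1) − 0 = 0, and there is no ∂_4, so H_3 = 0.

As a check, the Euler characteristic is 10 − 16 + 6 − 1 = -1, which agrees with 1 − 2 + 0 − 0 = -1.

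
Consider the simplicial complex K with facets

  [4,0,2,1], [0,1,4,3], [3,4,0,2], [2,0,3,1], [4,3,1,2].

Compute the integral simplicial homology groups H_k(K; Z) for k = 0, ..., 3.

H_0 ≅ Z,  H_1 = 0,  H_2 = 0,  H_3 ≅ Z.

Order the vertices as 0 < 1 < 2 < 3 < 4. Listing each simplex with vertices in this order, K has dimension 3 with simplices:

  0-simplices (5): [0], [1], [2], [3], [4]
  1-simplices (10): [0,1], [0,2], [0,3], [0,4], [1,2], [1,3], [1,4], [2,3], [2,4], [3,4]
  2-simplices (10): [0,1,2], [0,1,3], [0,1,4], [0,2,3], [0,2,4], [0,3,4], [1,2,3], [1,2,4], [1,3,4], [2,3,4]
  3-simplices (5): [0,1,2,3], [0,1,2,4], [0,1,3,4], [0,2,3,4], [1,2,3,4]

giving chain groups C_0 ≅ Z^5, C_1 ≅ Z^10, C_2 ≅ Z^10, C_3 ≅ Z^5.

∂_1: C_1 → C_0 sends each edge [p,q] (with p < q) to q − p. For instance
  ∂[3,4] = [4] − [3].
As a 5×10 matrix over Z this has rank 4, with invariant factors (1,1,1,1).

∂_2: C_2 → C_1 acts by ∂[p,q,r] = [q,r] − [p,r] + [p,q]. For instance
  ∂[1,2,4] = [2,4] − [1,4] + [1,2],
  ∂[1,3,4] = [3,4] − [1,4] + [1,3].
The resulting 10×10 matrix has rank 6, and its Smith normal form has invariant factors (1,1,1,1,1,1).

The boundary map ∂_3: C_3 → C_2 sends each 3-simplex σ to the alternating sum Σ_i (−1)^i (σ with its i-th vertex removed). For instance
  ∂[0,1,3,4] = [1,3,4] − [0,3,4] + [0,1,4] − [0,1,3],
  ∂[0,1,2,3] = [1,2,3] − [0,2,3] + [0,1,3] − [0,1,2].
The 10×5 boundary matrix has rank 4 and Smith normal form diag(1,1,1,1).

Computing H_k = (kernel of ∂_k) / (image of ∂_{k+1}):

  H_0: rank C_0 − rank ∂_1 = 5 − 4 = 1, and the invariant factors of ∂_1 are all 1, so H_0 ≅ Z.
  H_1: rank ker ∂_1 − rank ∂_2 = (10 − 4) − 6 = 0, and the invariant factors of ∂_2 are all 1, so H_1 ≅ 0.
  H_2: rank ker ∂_2 − rank ∂_3 = (10 − 6) − 4 = 0, and the invariant factors of ∂_3 are all 1, so H_2 ≅ 0.
  H_3: rank ker ∂_3 − rank ∂_4 = (5 − 4) − 0 = 1, and there is no ∂_4, so H_3 ≅ Z.

(K is a triangulation of the 3-sphere S^3.)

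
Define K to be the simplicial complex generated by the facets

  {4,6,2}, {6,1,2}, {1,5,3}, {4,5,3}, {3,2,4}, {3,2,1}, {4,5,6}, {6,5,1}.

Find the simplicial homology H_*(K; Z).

We work with the vertex ordering 1 < 2 < 3 < 4 < 5 < 6. The simplices of K, each written with vertices in increasing order, are:

  0-simplices (6): [1], [2], [3], [4], [5], [6]
  1-simplices (12): [1,2], [1,3], [1,5], [1,6], [2,3], [2,4], [2,6], [3,4], [3,5], [4,5], [4,6], [5,6]
  2-simplices (8): [1,2,3], [1,2,6], [1,3,5], [1,5,6], [2,3,4], [2,4,6], [3,4,5], [4,5,6]

giving chain groups C_0 ≅ Z^6, C_1 ≅ Z^12, C_2 ≅ Z^8.

The boundary map ∂_1: C_1 → C_0 maps an edge to its endpoints' difference, ∂[p,q] = q − p.
As a 6×12 matrix over Z this has rank 5, with invariant factors (1,1,1,1,1).

The boundary map ∂_2: C_2 → C_1 maps a triangle to the signed sum of its edges. For instance
  ∂[2,3,4] = [3,4] − [2,4] + [2,3],
  ∂[3,4,5] = [4,5] − [3,5] + [3,4].
As a 12×8 matrix over Z this has rank 7, with invariant factors (1,1,1,1,1,1,1).

Computing H_k = (kernel of ∂_k) / (image of ∂_{k+1}):

  H_0: rank C_0 − rank ∂_1 = 6 − 5 = 1, and the invariant factors of ∂_1 are all 1, so H_0 ≅ Z.
  H_1: rank ker ∂_1 − rank ∂_2 = (12 − 5) − 7 = 0, and the invariant factors of ∂_2 are all 1, so H_1 ≅ 0.
  H_2: rank ker ∂_2 − rank ∂_3 = (8 − 7) − 0 = 1, and there is no ∂_3, so H_2 ≅ Z.

As a check, the Euler characteristic is 6 − 12 + 8 = 2, which agrees with 1 − 0 + 1 = 2.

H_0 = Z,  H_1 = 0,  H_2 = Z.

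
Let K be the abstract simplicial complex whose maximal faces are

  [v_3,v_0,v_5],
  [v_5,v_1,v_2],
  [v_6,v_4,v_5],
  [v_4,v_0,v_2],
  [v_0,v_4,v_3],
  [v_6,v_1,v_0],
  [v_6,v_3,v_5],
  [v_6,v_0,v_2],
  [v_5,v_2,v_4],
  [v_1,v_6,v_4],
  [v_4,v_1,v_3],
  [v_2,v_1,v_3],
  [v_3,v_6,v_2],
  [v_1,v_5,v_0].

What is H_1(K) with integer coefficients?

Take the total order v_0 < v_1 < v_2 < v_3 < v_4 < v_5 < v_6 on the vertex set. Then K (dimension 2) consists of the simplices:

  0-simplices (7): [v_0], [v_1], [v_2], [v_3], [v_4], [v_5], [v_6]
  1-simplices (21): (21 of them)
  2-simplices (14): (14 of them)

so the chain groups are C_0 ≅ Z^7, C_1 ≅ Z^21, C_2 ≅ Z^14.

The boundary map ∂_1: C_1 → C_0 sends each edge [p,q] (with p < q) to q − p. For instance
  ∂[v_3,v_4] = [v_4] − [v_3].
The resulting 7×21 matrix has rank 6, and its Smith normal form has invariant factors (1,1,1,1,1,1).

The boundary map ∂_2: C_2 → C_1 maps a triangle to the signed sum of its edges. For instance
  ∂[v_4,v_5,v_6] = [v_5,v_6] − [v_4,v_6] + [v_4,v_5],
  ∂[v_2,v_4,v_5] = [v_4,v_5] − [v_2,v_5] + [v_2,v_4].
As a 21×14 matrix over Z this has rank 13, with invariant factors (1,1,1,1,1,1,1,1,1,1,1,1,1).

Now H_k = ker ∂_k / im ∂_{k+1}, so:

  H_1: rank ker ∂_1 − rank ∂_2 = (21 − 6) − 13 = 2, and the invariant factors of ∂_2 are all 1, so H_1 = Z^2.

H_1 ≅ Z^2.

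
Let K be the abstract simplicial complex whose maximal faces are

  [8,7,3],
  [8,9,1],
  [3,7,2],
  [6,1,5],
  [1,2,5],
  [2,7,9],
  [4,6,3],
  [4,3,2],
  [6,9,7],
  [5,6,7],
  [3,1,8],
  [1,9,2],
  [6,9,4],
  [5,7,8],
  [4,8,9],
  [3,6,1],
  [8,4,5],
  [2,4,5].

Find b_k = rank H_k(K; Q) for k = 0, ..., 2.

b_0 = 1, b_1 = 2, b_2 = 1.

Fix the vertex order 1 < 2 < 3 < 4 < 5 < 6 < 7 < 8 < 9 and write every simplex with vertices in increasing order. Then dim K = 2 and the simplices of K are:

  0-simplices (9): [1], [2], [3], [4], [5], [6], [7], [8], [9]
  1-simplices (27): (27 of them)
  2-simplices (18): [1,2,5], [1,2,9], [1,3,6], [1,3,8], [1,5,6], [1,8,9], [2,3,4], [2,3,7], [2,4,5], [2,7,9], [3,4,6], [3,7,8], [4,5,8], [4,6,9], [4,8,9], [5,6,7], [5,7,8], [6,7,9]

giving chain groups C_0 ≅ Z^9, C_1 ≅ Z^27, C_2 ≅ Z^18.

The boundary map ∂_1: C_1 → C_0 maps an edge to its endpoints' difference, ∂[p,q] = q − p. For instance
  ∂[7,9] = [9] − [7].
The 9×27 boundary matrix has rank 8 and Smith normal form diag(1,1,1,1,1,1,1,1).

Boundary ∂_2: C_2 → C_1 sends each 2-simplex [p,q,r] to [q,r] − [p,r] + [p,q]. For instance
  ∂[2,3,7] = [3,7] − [2,7] + [2,3],
  ∂[4,5,8] = [5,8] − [4,8] + [4,5].
The resulting 27×18 matrix has rank 17, and its Smith normal form has invariant factors (1,1,1,1,1,1,1,1,1,1,1,1,1,1,1,1,1).

Now H_k = ker ∂_k / im ∂_{k+1}, so:

  H_0: rank C_0 − rank ∂_1 = 9 − 8 = 1, and the invariant factors of ∂_1 are all 1, so H_0 ≅ Z.
  H_1: rank ker ∂_1 − rank ∂_2 = (27 − 8) − 17 = 2, and the invariant factors of ∂_2 are all 1, so H_1 ≅ Z^2.
  H_2: rank ker ∂_2 − rank ∂_3 = (18 − 17) − 0 = 1, and there is no ∂_3, so H_2 ≅ Z.

As a check, the Euler characteristic is 9 − 27 + 18 = 0, which agrees with 1 − 2 + 1 = 0.

Hence the Betti numbers are b_0 = 1, b_1 = 2, b_2 = 1.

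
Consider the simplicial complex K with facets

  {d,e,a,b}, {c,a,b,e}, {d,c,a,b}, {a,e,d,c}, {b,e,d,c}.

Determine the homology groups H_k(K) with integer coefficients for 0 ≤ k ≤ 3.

H_0 ≅ Z,  H_1 = 0,  H_2 = 0,  H_3 ≅ Z.

K has 5 vertices, 10 edges, 10 triangles, 5 3-simplices.
rank ∂_0 = 0, rank ∂_1 = 4 ⇒ b_0 = 5 − 0 − 4 = 1; all invariant factors of ∂_1 are 1 so no torsion. So H_0 ≅ Z.
rank ∂_1 = 4, rank ∂_2 = 6 ⇒ b_1 = 10 − 4 − 6 = 0; all invariant factors of ∂_2 are 1 so no torsion. So H_1 ≅ 0.
rank ∂_2 = 6, rank ∂_3 = 4 ⇒ b_2 = 10 − 6 − 4 = 0; all invariant factors of ∂_3 are 1 so no torsion. So H_2 ≅ 0.
rank ∂_3 = 4, rank ∂_4 = 0 ⇒ b_3 = 5 − 4 − 0 = 1. So H_3 ≅ Z.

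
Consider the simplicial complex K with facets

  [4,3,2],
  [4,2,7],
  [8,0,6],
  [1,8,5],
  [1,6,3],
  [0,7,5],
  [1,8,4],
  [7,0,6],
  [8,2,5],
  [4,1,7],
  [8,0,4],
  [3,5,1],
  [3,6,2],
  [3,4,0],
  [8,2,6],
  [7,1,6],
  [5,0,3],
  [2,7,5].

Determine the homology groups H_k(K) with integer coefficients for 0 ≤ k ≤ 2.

Fix the vertex order 0 < 1 < 2 < 3 < 4 < 5 < 6 < 7 < 8 and write every simplex with vertices in increasing order. Then dim K = 2 and the simplices of K are:

  0-simplices (9): [0], [1], [2], [3], [4], [5], [6], [7], [8]
  1-simplices (27): (27 of them)
  2-simplices (18): [0,3,4], [0,3,5], [0,4,8], [0,5,7], [0,6,7], [0,6,8], [1,3,5], [1,3,6], [1,4,7], [1,4,8], [1,5,8], [1,6,7], [2,3,4], [2,3,6], [2,4,7], [2,5,7], [2,5,8], [2,6,8]

giving chain groups C_0 ≅ Z^9, C_1 ≅ Z^27, C_2 ≅ Z^18.

∂_1: C_1 → C_0 maps an edge to its endpoints' difference, ∂[p,q] = q − p. For instance
  ∂[1,7] = [7] − [1].
This gives a 9×27 integer matrix of rank 8; reducing to Smith normal form yields diagonal entries (1,1,1,1,1,1,1,1).

Boundary ∂_2: C_2 → C_1 acts by ∂[p,q,r] = [q,r] − [p,r] + [p,q]. For instance
  ∂[2,5,7] = [5,7] − [2,7] + [2,5],
  ∂[1,5,8] = [5,8] − [1,8] + [1,5].
The 27×18 boundary matrix has rank 17 and Smith normal form diag(1,1,1,1,1,1,1,1,1,1,1,1,1,1,1,1,1).

From H_k ≅ ker(∂_k) / im(∂_{k+1}) we obtain:

  H_0: rank C_0 − rank ∂_1 = 9 − 8 = 1, and the invariant factors of ∂_1 are all 1, so H_0 ≅ Z.
  H_1: rank ker ∂_1 − rank ∂_2 = (27 − 8) − 17 = 2, and the invariant factors of ∂_2 are all 1, so H_1 ≅ Z^2.
  H_2: rank ker ∂_2 − rank ∂_3 = (18 − 17) − 0 = 1, and there is no ∂_3, so H_2 ≅ Z.

(K is a triangulation of the torus T^2.)

H_0 = Z,  H_1 = Z^2,  H_2 = Z.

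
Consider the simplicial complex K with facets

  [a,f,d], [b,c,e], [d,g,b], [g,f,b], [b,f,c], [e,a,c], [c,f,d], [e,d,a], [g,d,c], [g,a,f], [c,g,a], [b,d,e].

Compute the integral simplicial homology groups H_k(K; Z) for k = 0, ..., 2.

K has 7 vertices, 18 edges, 12 triangles.
rank ∂_0 = 0, rank ∂_1 = 6 ⇒ b_0 = 7 − 0 − 6 = 1; all invariant factors of ∂_1 are 1 so no torsion. So H_0 ≅ Z.
rank ∂_1 = 6, rank ∂_2 = 12 ⇒ b_1 = 18 − 6 − 12 = 0; ∂_2 has invariant factor(s) [2] giving torsion. So H_1 ≅ Z_2.
rank ∂_2 = 12, rank ∂_3 = 0 ⇒ b_2 = 12 − 12 − 0 = 0. So H_2 ≅ 0.

H_0 = Z,  H_1 = Z_2,  H_2 = 0.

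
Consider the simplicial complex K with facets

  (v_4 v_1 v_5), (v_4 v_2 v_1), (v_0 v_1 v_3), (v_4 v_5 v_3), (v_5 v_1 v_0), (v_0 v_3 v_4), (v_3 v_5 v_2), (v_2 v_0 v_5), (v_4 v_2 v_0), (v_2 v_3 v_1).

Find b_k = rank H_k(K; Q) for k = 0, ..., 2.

Order the vertices as v_0 < v_1 < v_2 < v_3 < v_4 < v_5. Listing each simplex with vertices in this order, K has dimension 2 with simplices:

  0-simplices (6): [v_0], [v_1], [v_2], [v_3], [v_4], [v_5]
  1-simplices (15): (15 of them)
  2-simplices (10): [v_0,v_1,v_3], [v_0,v_1,v_5], [v_0,v_2,v_4], [v_0,v_2,v_5], [v_0,v_3,v_4], [v_1,v_2,v_3], [v_1,v_2,v_4], [v_1,v_4,v_5], [v_2,v_3,v_5], [v_3,v_4,v_5]

giving chain groups C_0 ≅ Z^6, C_1 ≅ Z^15, C_2 ≅ Z^10.

∂_1: C_1 → C_0 sends each edge [p,q] (with p < q) to q − p.
This gives a 6×15 integer matrix of rank 5; reducing to Smith normal form yields diagonal entries (1,1,1,1,1).

Boundary ∂_2: C_2 → C_1 sends each 2-simplex [p,q,r] to [q,r] − [p,r] + [p,q]. For instance
  ∂[v_0,v_2,v_5] = [v_2,v_5] − [v_0,v_5] + [v_0,v_2],
  ∂[v_0,v_1,v_3] = [v_1,v_3] − [v_0,v_3] + [v_0,v_1].
The 15×10 boundary matrix has rank 10 and Smith normal form diag(1,1,1,1,1,1,1,1,1,2).

Reading off H_k = ker ∂_k / im ∂_{k+1}:

  H_0: rank C_0 − rank ∂_1 = 6 − 5 = 1, and the invariant factors of ∂_1 are all 1, so H_0 = Z.
  H_1: rank ker ∂_1 − rank ∂_2 = (15 − 5) − 10 = 0, and ∂_2 has invariant factor 2 > 1, so H_1 = Z/2.
  H_2: rank ker ∂_2 − rank ∂_3 = (10 − 10) − 0 = 0, and there is no ∂_3, so H_2 = 0.

(K is a triangulation of the real projective plane RP^2.)

Hence the Betti numbers are b_0 = 1, b_1 = 0, b_2 = 0.

b_0 = 1, b_1 = 0, b_2 = 0.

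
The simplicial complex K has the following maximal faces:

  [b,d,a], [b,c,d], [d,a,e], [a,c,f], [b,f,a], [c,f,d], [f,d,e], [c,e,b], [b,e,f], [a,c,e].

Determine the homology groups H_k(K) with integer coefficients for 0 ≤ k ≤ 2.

H_0 = Z,  H_1 = Z/2,  H_2 = 0.

K has 6 vertices, 15 edges, 10 triangles.
rank ∂_0 = 0, rank ∂_1 = 5 ⇒ b_0 = 6 − 0 − 5 = 1; all invariant factors of ∂_1 are 1 so no torsion. So H_0 = Z.
rank ∂_1 = 5, rank ∂_2 = 10 ⇒ b_1 = 15 − 5 − 10 = 0; ∂_2 has invariant factor(s) [2] giving torsion. So H_1 = Z/2.
rank ∂_2 = 10, rank ∂_3 = 0 ⇒ b_2 = 10 − 10 − 0 = 0. So H_2 = 0.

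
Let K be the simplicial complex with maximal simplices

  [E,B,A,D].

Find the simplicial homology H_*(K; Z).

H_0 = Z,  H_1 = 0,  H_2 = 0,  H_3 = 0.

K has 4 vertices, 6 edges, 4 triangles, 1 3-simplex.
rank ∂_0 = 0, rank ∂_1 = 3 ⇒ b_0 = 4 − 0 − 3 = 1; all invariant factors of ∂_1 are 1 so no torsion. So H_0 = Z.
rank ∂_1 = 3, rank ∂_2 = 3 ⇒ b_1 = 6 − 3 − 3 = 0; all invariant factors of ∂_2 are 1 so no torsion. So H_1 = 0.
rank ∂_2 = 3, rank ∂_3 = 1 ⇒ b_2 = 4 − 3 − 1 = 0; all invariant factors of ∂_3 are 1 so no torsion. So H_2 = 0.
rank ∂_3 = 1, rank ∂_4 = 0 ⇒ b_3 = 1 − 1 − 0 = 0. So H_3 = 0.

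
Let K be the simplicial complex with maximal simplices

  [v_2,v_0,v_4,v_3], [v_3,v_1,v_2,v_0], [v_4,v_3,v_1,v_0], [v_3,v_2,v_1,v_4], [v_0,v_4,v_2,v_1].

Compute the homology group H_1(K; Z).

H_1 = 0.

We work with the vertex ordering v_0 < v_1 < v_2 < v_3 < v_4. The simplices of K, each written with vertices in increasing order, are:

  0-simplices (5): [v_0], [v_1], [v_2], [v_3], [v_4]
  1-simplices (10): [v_0,v_1], [v_0,v_2], [v_0,v_3], [v_0,v_4], [v_1,v_2], [v_1,v_3], [v_1,v_4], [v_2,v_3], [v_2,v_4], [v_3,v_4]
  2-simplices (10): [v_0,v_1,v_2], [v_0,v_1,v_3], [v_0,v_1,v_4], [v_0,v_2,v_3], [v_0,v_2,v_4], [v_0,v_3,v_4], [v_1,v_2,v_3], [v_1,v_2,v_4], [v_1,v_3,v_4], [v_2,v_3,v_4]
  3-simplices (5): [v_0,v_1,v_2,v_3], [v_0,v_1,v_2,v_4], [v_0,v_1,v_3,v_4], [v_0,v_2,v_3,v_4], [v_1,v_2,v_3,v_4]

giving chain groups C_0 ≅ Z^5, C_1 ≅ Z^10, C_2 ≅ Z^10, C_3 ≅ Z^5.

The boundary map ∂_1: C_1 → C_0 is given by ∂[p,q] = [q] − [p]. For instance
  ∂[v_0,v_4] = [v_4] − [v_0].
As a 5×10 matrix over Z this has rank 4, with invariant factors (1,1,1,1).

Boundary ∂_2: C_2 → C_1 acts by ∂[p,q,r] = [q,r] − [p,r] + [p,q]. For instance
  ∂[v_1,v_3,v_4] = [v_3,v_4] − [v_1,v_4] + [v_1,v_3],
  ∂[v_1,v_2,v_3] = [v_2,v_3] − [v_1,v_3] + [v_1,v_2].
This gives a 10×10 integer matrix of rank 6; reducing to Smith normal form yields diagonal entries (1,1,1,1,1,1).

∂_3: C_3 → C_2 sends each 3-simplex σ to the alternating sum Σ_i (−1)^i (σ with its i-th vertex removed). For instance
  ∂[v_1,v_2,v_3,v_4] = [v_2,v_3,v_4] − [v_1,v_3,v_4] + [v_1,v_2,v_4] − [v_1,v_2,v_3],
  ∂[v_0,v_1,v_2,v_4] = [v_1,v_2,v_4] − [v_0,v_2,v_4] + [v_0,v_1,v_4] − [v_0,v_1,v_2].
The 10×5 boundary matrix has rank 4 and Smith normal form diag(1,1,1,1).

Reading off H_k = ker ∂_k / im ∂_{k+1}:

  H_1: rank ker ∂_1 − rank ∂_2 = (10 − 4) − 6 = 0, and the invariant factors of ∂_2 are all 1, so H_1 = 0.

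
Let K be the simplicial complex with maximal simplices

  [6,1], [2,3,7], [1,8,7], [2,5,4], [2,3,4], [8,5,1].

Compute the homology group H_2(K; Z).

H_2 = 0.

We work with the vertex ordering 1 < 2 < 3 < 4 < 5 < 6 < 7 < 8. The simplices of K, each written with vertices in increasing order, are:

  0-simplices (8): [1], [2], [3], [4], [5], [6], [7], [8]
  1-simplices (13): [1,5], [1,6], [1,7], [1,8], [2,3], [2,4], [2,5], [2,7], [3,4], [3,7], [4,5], [5,8], [7,8]
  2-simplices (5): [1,5,8], [1,7,8], [2,3,4], [2,3,7], [2,4,5]

Hence C_0 ≅ Z^8, C_1 ≅ Z^13, C_2 ≅ Z^5.

∂_1: C_1 → C_0 maps an edge to its endpoints' difference, ∂[p,q] = q − p. For instance
  ∂[4,5] = [5] − [4].
The resulting 8×13 matrix has rank 7, and its Smith normal form has invariant factors (1,1,1,1,1,1,1).

Boundary ∂_2: C_2 → C_1 acts by ∂[p,q,r] = [q,r] − [p,r] + [p,q]. For instance
  ∂[1,5,8] = [5,8] − [1,8] + [1,5],
  ∂[2,4,5] = [4,5] − [2,5] + [2,4].
The resulting 13×5 matrix has rank 5, and its Smith normal form has invariant factors (1,1,1,1,1).

Now H_k = ker ∂_k / im ∂_{k+1}, so:

  H_2: rank ker ∂_2 − rank ∂_3 = (5 − 5) − 0 = 0, and there is no ∂_3, so H_2 ≅ 0.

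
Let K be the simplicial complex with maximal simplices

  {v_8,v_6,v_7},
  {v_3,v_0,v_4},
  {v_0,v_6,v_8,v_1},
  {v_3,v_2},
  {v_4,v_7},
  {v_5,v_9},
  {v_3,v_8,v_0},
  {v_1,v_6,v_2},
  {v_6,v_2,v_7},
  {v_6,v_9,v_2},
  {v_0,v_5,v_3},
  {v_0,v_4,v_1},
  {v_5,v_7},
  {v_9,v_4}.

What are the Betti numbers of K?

b_0 = 1, b_1 = 5, b_2 = 0, b_3 = 0.

Take the total order v_0 < v_1 < v_2 < v_3 < v_4 < v_5 < v_6 < v_7 < v_8 < v_9 on the vertex set. Then K (dimension 3) consists of the simplices:

  0-simplices (10): [v_0], [v_1], [v_2], [v_3], [v_4], [v_5], [v_6], [v_7], [v_8], [v_9]
  1-simplices (25): (25 of them)
  2-simplices (12): (12 of them)
  3-simplices (1): [v_0,v_1,v_6,v_8]

giving chain groups C_0 ≅ Z^10, C_1 ≅ Z^25, C_2 ≅ Z^12, C_3 ≅ Z^1.

Boundary ∂_1: C_1 → C_0 is given by ∂[p,q] = [q] − [p]. For instance
  ∂[v_0,v_3] = [v_3] − [v_0].
The 10×25 boundary matrix has rank 9 and Smith normal form diag(1,1,1,1,1,1,1,1,1).

∂_2: C_2 → C_1 maps a triangle to the signed sum of its edges. For instance
  ∂[v_0,v_3,v_8] = [v_3,v_8] − [v_0,v_8] + [v_0,v_3],
  ∂[v_1,v_6,v_8] = [v_6,v_8] − [v_1,v_8] + [v_1,v_6].
This gives a 25×12 integer matrix of rank 11; reducing to Smith normal form yields diagonal entries (1,1,1,1,1,1,1,1,1,1,1).

∂_3: C_3 → C_2 sends each 3-simplex σ to the alternating sum Σ_i (−1)^i (σ with its i-th vertex removed). For instance
  ∂[v_0,v_1,v_6,v_8] = [v_1,v_6,v_8] − [v_0,v_6,v_8] + [v_0,v_1,v_8] − [v_0,v_1,v_6].
As a 12×1 matrix over Z this has rank 1, with invariant factors (1).

Reading off H_k = ker ∂_k / im ∂_{k+1}:

  H_0: rank C_0 − rank ∂_1 = 10 − 9 = 1, and the invariant factors of ∂_1 are all 1, so H_0 ≅ Z.
  H_1: rank ker ∂_1 − rank ∂_2 = (25 − 9) − 11 = 5, and the invariant factors of ∂_2 are all 1, so H_1 ≅ Z^5.
  H_2: rank ker ∂_2 − rank ∂_3 = (12 − 11) − 1 = 0, and the invariant factors of ∂_3 are all 1, so H_2 ≅ 0.
  H_3: rank ker ∂_3 − rank ∂_4 = (1 − 1) − 0 = 0, and there is no ∂_4, so H_3 ≅ 0.

Hence the Betti numbers are b_0 = 1, b_1 = 5, b_2 = 0, b_3 = 0.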